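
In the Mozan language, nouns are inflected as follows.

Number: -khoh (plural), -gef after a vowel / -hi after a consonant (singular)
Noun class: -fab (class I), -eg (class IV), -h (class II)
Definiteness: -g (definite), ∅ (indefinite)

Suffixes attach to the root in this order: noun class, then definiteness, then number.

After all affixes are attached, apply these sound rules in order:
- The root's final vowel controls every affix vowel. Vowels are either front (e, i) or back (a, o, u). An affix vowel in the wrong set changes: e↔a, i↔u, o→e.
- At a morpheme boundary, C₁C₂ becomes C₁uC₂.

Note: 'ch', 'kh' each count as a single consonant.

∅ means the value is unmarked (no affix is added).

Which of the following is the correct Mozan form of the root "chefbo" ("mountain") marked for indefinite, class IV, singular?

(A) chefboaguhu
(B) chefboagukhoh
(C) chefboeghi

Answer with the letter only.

A

Attach noun class class IV -eg → chefboeg.
definiteness = indefinite: zero marking, form stays chefboeg.
Attach number singular -hi (after consonant 'g') → chefboeghi.
Apply vowel harmony: chefboeghi → chefboaghu.
Apply epenthesis: chefboaghu → chefboaguhu.
So the correct form is chefboaguhu, option (A).
(C) chefboeghi is wrong: it fails to apply the sound rule(s).
(B) chefboagukhoh is wrong: it uses plural instead of singular for number.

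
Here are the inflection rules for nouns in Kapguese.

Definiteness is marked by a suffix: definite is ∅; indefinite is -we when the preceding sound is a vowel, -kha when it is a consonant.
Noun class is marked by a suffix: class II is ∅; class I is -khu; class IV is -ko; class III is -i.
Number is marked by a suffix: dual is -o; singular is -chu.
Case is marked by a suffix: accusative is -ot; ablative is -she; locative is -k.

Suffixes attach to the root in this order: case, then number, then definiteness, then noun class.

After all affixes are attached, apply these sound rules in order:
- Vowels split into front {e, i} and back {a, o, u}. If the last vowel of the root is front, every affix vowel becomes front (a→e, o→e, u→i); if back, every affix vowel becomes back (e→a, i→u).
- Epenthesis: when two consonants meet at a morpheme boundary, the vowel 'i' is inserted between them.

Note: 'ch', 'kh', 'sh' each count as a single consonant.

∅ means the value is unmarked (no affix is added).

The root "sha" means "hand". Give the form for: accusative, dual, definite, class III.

shaotou

Attach case accusative -ot → shaot.
Attach number dual -o → shaoto.
definiteness = definite: zero marking, form stays shaoto.
Attach noun class class III -i → shaotoi.
Apply vowel harmony: shaotoi → shaotou.
Epenthesis: no change.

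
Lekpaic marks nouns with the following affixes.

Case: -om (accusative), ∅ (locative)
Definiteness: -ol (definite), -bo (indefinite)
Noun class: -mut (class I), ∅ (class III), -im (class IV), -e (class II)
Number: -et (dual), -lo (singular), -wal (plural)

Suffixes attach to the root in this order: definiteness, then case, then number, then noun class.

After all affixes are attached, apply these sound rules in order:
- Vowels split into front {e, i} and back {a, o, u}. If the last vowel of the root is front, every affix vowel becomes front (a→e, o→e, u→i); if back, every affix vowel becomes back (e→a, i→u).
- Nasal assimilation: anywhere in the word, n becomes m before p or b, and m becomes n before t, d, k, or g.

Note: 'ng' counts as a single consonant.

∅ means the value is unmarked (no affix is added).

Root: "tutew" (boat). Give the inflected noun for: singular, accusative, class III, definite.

tutewelemle

Attach definiteness definite -ol → tutewol.
Attach case accusative -om → tutewolom.
Attach number singular -lo → tutewolomlo.
noun class = class III: zero marking, form stays tutewolomlo.
Apply vowel harmony: tutewolomlo → tutewelemle.
Nasal assimilation: no change.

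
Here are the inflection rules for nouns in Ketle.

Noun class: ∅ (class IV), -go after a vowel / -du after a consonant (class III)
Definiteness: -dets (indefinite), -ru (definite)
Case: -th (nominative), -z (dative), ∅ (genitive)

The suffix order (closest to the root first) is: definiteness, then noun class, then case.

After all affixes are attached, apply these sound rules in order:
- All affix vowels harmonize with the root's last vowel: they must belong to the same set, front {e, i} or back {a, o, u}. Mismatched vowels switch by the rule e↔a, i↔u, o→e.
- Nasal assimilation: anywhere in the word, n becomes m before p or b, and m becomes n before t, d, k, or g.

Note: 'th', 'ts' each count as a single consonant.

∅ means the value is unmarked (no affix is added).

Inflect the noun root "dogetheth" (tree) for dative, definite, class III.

Attach definiteness definite -ru → dogethethru.
Attach noun class class III -go (after vowel 'u') → dogethethrugo.
Attach case dative -z → dogethethrugoz.
Apply vowel harmony: dogethethrugoz → dogethethrigez.
Nasal assimilation: no change.

dogethethrigez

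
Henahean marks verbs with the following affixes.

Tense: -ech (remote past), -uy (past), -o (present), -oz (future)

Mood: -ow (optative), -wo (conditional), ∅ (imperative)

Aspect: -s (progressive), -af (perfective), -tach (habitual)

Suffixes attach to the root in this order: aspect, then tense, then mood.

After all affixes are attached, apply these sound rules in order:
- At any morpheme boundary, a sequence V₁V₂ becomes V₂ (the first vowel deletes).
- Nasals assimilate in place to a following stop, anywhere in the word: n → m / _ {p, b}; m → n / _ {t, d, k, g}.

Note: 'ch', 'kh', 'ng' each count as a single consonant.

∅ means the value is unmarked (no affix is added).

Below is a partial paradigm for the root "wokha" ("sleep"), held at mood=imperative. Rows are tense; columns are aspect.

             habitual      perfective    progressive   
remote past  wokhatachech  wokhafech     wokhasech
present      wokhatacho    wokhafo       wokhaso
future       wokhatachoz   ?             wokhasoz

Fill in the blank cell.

wokhafoz

Attach aspect perfective -af → wokhaaf.
Attach tense future -oz → wokhaafoz.
mood = imperative: zero marking, form stays wokhaafoz.
Apply vowel deletion: wokhaafoz → wokhafoz.
Nasal assimilation: no change.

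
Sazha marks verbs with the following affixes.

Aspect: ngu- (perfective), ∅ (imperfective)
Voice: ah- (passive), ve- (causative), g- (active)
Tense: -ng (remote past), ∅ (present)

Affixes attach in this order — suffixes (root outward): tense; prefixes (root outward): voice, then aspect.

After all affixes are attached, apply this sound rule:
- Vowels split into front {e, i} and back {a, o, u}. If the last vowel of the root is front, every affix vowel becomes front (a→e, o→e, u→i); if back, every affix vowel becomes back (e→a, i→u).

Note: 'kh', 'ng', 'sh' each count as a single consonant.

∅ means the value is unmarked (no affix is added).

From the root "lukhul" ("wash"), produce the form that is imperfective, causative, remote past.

valukhulng

Attach voice causative ve- → velukhul.
Attach tense remote past -ng → velukhulng.
aspect = imperfective: zero marking, form stays velukhulng.
Apply vowel harmony: velukhulng → valukhulng.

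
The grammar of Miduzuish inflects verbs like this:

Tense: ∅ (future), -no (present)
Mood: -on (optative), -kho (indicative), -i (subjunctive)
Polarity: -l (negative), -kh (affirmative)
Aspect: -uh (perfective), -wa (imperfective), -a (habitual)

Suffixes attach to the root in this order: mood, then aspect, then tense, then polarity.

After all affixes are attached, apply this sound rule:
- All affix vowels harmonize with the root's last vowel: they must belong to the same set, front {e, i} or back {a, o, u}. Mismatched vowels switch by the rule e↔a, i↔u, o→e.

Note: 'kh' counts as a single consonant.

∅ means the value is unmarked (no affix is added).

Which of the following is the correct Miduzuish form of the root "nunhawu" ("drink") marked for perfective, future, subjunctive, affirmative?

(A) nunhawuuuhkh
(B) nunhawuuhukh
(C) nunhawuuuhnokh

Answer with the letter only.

A

Attach mood subjunctive -i → nunhawui.
Attach aspect perfective -uh → nunhawuiuh.
tense = future: zero marking, form stays nunhawuiuh.
Attach polarity affirmative -kh → nunhawuiuhkh.
Apply vowel harmony: nunhawuiuhkh → nunhawuuuhkh.
So the correct form is nunhawuuuhkh, option (A).
(B) nunhawuuhukh is wrong: it has the affixes in the wrong order.
(C) nunhawuuuhnokh is wrong: it uses present instead of future for tense.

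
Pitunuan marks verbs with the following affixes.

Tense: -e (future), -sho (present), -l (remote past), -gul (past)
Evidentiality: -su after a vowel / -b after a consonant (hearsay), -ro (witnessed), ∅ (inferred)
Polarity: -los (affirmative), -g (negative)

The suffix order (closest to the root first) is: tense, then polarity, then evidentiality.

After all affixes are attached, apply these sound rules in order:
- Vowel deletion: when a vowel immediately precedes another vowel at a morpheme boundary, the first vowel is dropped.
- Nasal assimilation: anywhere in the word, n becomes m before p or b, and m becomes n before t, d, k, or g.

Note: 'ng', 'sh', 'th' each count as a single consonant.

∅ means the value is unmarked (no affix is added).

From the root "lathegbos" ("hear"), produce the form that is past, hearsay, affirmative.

Attach tense past -gul → lathegbosgul.
Attach polarity affirmative -los → lathegbosgullos.
Attach evidentiality hearsay -b (after consonant 's') → lathegbosgullosb.
Vowel deletion: no change.
Nasal assimilation: no change.

lathegbosgullosb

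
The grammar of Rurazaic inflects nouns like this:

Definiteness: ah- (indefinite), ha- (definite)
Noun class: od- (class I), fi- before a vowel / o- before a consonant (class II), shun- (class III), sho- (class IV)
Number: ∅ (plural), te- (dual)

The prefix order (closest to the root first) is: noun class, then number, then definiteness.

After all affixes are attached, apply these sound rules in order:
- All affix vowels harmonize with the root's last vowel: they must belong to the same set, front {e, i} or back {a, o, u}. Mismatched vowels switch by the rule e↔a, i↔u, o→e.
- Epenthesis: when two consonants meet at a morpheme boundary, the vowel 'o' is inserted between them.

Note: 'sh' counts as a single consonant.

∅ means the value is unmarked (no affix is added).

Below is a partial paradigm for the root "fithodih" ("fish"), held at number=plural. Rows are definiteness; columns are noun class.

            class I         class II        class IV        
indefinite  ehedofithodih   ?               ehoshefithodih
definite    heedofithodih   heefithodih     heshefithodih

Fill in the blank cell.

ehefithodih

Attach noun class class II o- (before consonant 'f') → ofithodih.
number = plural: zero marking, form stays ofithodih.
Attach definiteness indefinite ah- → ahofithodih.
Apply vowel harmony: ahofithodih → ehefithodih.
Epenthesis: no change.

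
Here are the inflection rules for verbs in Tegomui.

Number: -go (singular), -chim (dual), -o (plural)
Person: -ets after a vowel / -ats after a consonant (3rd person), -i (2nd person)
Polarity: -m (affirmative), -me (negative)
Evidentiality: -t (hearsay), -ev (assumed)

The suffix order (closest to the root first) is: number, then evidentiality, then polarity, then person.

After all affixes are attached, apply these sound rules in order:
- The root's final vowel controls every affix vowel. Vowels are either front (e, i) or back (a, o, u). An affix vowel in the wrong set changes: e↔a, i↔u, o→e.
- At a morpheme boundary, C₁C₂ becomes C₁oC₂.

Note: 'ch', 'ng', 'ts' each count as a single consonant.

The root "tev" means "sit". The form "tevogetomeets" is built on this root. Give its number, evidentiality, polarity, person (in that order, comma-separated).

Segment: tev-go-t-me-ets.
number: -go → singular.
evidentiality: -t → hearsay.
polarity: -me → negative.
person: -ets/ats → 3rd person.

singular, hearsay, negative, 3rd person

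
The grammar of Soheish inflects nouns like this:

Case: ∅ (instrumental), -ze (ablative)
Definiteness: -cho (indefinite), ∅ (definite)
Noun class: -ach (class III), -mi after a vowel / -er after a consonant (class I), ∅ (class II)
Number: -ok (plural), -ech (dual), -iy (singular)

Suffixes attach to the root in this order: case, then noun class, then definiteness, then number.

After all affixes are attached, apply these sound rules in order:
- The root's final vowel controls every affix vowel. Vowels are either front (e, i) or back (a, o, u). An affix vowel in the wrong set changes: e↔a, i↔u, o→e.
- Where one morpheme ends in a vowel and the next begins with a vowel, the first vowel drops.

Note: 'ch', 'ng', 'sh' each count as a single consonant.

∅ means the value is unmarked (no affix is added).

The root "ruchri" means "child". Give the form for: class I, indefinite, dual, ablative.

Attach case ablative -ze → ruchrize.
Attach noun class class I -mi (after vowel 'e') → ruchrizemi.
Attach definiteness indefinite -cho → ruchrizemicho.
Attach number dual -ech → ruchrizemichoech.
Apply vowel harmony: ruchrizemichoech → ruchrizemicheech.
Apply vowel deletion: ruchrizemicheech → ruchrizemichech.

ruchrizemichech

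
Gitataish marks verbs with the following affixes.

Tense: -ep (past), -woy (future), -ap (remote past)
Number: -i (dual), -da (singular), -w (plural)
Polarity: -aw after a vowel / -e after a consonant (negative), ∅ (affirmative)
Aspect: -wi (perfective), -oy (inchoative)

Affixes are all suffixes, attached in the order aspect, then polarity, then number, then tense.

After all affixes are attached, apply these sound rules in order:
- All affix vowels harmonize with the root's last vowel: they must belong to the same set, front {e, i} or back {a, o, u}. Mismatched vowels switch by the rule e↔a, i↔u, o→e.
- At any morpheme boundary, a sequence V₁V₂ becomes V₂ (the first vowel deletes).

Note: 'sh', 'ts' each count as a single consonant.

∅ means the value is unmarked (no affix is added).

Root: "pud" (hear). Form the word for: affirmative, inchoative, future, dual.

pudoyuwoy

Attach aspect inchoative -oy → pudoy.
polarity = affirmative: zero marking, form stays pudoy.
Attach number dual -i → pudoyi.
Attach tense future -woy → pudoyiwoy.
Apply vowel harmony: pudoyiwoy → pudoyuwoy.
Vowel deletion: no change.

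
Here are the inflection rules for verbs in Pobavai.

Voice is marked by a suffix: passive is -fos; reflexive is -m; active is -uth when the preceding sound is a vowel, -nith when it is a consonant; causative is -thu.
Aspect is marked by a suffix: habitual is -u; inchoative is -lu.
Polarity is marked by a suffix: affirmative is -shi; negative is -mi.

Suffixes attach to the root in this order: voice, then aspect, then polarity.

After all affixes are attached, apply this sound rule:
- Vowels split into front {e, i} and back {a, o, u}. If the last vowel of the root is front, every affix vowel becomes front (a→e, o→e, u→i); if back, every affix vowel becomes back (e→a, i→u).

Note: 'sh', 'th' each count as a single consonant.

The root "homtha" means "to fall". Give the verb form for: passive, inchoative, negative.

Attach voice passive -fos → homthafos.
Attach aspect inchoative -lu → homthafoslu.
Attach polarity negative -mi → homthafoslumi.
Apply vowel harmony: homthafoslumi → homthafoslumu.

homthafoslumu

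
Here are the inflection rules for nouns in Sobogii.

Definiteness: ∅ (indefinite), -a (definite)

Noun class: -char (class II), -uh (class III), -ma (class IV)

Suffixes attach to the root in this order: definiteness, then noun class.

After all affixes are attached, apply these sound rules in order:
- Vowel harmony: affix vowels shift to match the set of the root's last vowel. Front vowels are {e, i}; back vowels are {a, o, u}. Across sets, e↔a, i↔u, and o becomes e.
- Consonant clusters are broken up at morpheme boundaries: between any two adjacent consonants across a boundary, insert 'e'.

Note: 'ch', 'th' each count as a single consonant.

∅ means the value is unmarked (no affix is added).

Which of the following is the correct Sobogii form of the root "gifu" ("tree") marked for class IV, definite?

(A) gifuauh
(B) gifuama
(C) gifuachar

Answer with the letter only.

B

Attach definiteness definite -a → gifua.
Attach noun class class IV -ma → gifuama.
Vowel harmony: no change.
Epenthesis: no change.
So the correct form is gifuama, option (B).
(A) gifuauh is wrong: it uses class III instead of class IV for noun class.
(C) gifuachar is wrong: it uses class II instead of class IV for noun class.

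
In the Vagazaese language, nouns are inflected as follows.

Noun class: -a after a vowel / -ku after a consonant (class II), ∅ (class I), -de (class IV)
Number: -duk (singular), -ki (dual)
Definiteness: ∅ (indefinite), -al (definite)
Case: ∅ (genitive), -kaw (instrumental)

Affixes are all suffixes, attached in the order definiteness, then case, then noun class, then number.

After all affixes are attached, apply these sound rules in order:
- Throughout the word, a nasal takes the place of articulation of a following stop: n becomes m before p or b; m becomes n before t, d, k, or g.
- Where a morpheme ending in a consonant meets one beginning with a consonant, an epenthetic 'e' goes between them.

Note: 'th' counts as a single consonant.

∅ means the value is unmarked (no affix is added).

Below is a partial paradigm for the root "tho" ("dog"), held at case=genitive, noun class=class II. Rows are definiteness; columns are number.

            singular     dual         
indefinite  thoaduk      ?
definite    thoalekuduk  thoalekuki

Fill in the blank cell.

thoaki

definiteness = indefinite: zero marking, form stays tho.
case = genitive: zero marking, form stays tho.
Attach noun class class II -a (after vowel 'o') → thoa.
Attach number dual -ki → thoaki.
Nasal assimilation: no change.
Epenthesis: no change.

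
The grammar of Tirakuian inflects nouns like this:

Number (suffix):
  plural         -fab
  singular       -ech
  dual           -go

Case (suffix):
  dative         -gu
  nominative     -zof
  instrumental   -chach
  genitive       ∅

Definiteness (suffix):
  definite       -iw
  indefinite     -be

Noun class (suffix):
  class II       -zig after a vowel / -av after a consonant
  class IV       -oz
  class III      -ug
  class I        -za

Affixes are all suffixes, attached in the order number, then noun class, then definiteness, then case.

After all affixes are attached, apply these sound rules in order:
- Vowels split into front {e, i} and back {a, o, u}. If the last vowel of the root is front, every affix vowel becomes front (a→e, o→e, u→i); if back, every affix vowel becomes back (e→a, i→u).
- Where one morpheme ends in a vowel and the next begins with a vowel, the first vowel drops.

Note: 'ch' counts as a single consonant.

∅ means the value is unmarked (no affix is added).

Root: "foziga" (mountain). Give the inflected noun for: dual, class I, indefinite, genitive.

fozigagozaba

Attach number dual -go → fozigago.
Attach noun class class I -za → fozigagoza.
Attach definiteness indefinite -be → fozigagozabe.
case = genitive: zero marking, form stays fozigagozabe.
Apply vowel harmony: fozigagozabe → fozigagozaba.
Vowel deletion: no change.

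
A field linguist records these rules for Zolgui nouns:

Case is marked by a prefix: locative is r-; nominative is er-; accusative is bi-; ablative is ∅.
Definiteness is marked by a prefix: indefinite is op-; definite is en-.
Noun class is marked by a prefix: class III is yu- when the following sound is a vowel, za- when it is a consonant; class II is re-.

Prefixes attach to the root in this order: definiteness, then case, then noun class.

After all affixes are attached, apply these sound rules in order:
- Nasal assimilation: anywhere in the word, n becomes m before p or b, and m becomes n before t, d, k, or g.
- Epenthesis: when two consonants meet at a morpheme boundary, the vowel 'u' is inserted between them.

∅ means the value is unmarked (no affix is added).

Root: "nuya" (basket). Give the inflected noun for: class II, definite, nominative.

reerenunuya

Attach definiteness definite en- → ennuya.
Attach case nominative er- → erennuya.
Attach noun class class II re- → reerennuya.
Nasal assimilation: no change.
Apply epenthesis: reerennuya → reerenunuya.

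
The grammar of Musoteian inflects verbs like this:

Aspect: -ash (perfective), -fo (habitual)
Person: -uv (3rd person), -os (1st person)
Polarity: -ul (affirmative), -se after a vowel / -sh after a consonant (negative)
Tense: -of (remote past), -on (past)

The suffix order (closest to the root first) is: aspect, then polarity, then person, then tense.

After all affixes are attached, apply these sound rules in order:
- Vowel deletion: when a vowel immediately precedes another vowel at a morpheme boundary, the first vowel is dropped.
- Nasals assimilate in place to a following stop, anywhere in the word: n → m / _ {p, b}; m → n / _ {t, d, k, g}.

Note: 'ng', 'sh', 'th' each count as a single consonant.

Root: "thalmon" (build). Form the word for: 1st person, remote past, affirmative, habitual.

thalmonfulosof

Attach aspect habitual -fo → thalmonfo.
Attach polarity affirmative -ul → thalmonfoul.
Attach person 1st person -os → thalmonfoulos.
Attach tense remote past -of → thalmonfoulosof.
Apply vowel deletion: thalmonfoulosof → thalmonfulosof.
Nasal assimilation: no change.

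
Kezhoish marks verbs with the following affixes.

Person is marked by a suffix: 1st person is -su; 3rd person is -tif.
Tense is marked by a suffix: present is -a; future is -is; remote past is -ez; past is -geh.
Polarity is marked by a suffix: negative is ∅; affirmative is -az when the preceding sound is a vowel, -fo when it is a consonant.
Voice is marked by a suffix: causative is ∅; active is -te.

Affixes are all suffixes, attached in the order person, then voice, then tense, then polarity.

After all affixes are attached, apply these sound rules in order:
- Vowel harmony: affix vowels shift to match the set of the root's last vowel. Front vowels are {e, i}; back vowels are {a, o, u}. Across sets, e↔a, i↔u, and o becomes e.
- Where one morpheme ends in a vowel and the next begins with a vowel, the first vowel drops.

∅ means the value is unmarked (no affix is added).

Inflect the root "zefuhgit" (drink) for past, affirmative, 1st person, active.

Attach person 1st person -su → zefuhgitsu.
Attach voice active -te → zefuhgitsute.
Attach tense past -geh → zefuhgitsutegeh.
Attach polarity affirmative -fo (after consonant 'h') → zefuhgitsutegehfo.
Apply vowel harmony: zefuhgitsutegehfo → zefuhgitsitegehfe.
Vowel deletion: no change.

zefuhgitsitegehfe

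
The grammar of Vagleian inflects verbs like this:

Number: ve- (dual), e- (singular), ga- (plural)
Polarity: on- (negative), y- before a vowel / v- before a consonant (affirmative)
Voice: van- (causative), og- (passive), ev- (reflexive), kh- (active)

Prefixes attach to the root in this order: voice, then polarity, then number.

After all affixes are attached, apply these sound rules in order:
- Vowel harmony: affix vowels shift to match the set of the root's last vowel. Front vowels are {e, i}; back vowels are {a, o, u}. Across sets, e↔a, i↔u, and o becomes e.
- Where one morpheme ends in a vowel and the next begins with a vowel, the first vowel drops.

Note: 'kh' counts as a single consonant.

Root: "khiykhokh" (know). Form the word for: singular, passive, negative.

Attach voice passive og- → ogkhiykhokh.
Attach polarity negative on- → onogkhiykhokh.
Attach number singular e- → eonogkhiykhokh.
Apply vowel harmony: eonogkhiykhokh → aonogkhiykhokh.
Apply vowel deletion: aonogkhiykhokh → onogkhiykhokh.

onogkhiykhokh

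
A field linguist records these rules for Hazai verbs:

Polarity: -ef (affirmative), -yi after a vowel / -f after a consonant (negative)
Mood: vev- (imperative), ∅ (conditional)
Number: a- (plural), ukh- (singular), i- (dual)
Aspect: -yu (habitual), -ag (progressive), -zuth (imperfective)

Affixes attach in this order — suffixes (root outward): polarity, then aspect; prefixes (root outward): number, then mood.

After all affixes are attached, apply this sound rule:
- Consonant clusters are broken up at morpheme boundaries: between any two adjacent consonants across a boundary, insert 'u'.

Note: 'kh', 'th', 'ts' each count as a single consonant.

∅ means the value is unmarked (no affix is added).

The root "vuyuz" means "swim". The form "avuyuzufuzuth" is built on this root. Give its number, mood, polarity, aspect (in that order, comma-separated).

Segment: a-vuyuz-f-zuth.
number: a- → plural.
mood: ∅ → conditional.
polarity: -yi/f → negative.
aspect: -zuth → imperfective.

plural, conditional, negative, imperfective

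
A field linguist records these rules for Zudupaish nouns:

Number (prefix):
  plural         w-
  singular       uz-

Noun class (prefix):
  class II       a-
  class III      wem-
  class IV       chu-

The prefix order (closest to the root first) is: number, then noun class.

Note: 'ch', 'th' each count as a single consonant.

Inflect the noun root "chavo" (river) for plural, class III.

Attach number plural w- → wchavo.
Attach noun class class III wem- → wemwchavo.

wemwchavo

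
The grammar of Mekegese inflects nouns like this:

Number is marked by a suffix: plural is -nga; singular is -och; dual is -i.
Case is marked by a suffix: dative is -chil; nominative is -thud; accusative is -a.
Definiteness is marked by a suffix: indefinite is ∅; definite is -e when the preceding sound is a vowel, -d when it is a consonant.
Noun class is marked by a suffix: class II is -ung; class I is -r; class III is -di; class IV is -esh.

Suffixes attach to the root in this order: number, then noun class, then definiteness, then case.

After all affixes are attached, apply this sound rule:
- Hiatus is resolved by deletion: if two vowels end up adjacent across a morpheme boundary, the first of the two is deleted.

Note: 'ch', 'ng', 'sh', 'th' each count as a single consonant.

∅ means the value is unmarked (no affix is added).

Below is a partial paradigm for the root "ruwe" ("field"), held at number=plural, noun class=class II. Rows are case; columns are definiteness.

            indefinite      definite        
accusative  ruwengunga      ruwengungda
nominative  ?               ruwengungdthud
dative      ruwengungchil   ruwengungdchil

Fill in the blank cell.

ruwengungthud

Attach number plural -nga → ruwenga.
Attach noun class class II -ung → ruwengaung.
definiteness = indefinite: zero marking, form stays ruwengaung.
Attach case nominative -thud → ruwengaungthud.
Apply vowel deletion: ruwengaungthud → ruwengungthud.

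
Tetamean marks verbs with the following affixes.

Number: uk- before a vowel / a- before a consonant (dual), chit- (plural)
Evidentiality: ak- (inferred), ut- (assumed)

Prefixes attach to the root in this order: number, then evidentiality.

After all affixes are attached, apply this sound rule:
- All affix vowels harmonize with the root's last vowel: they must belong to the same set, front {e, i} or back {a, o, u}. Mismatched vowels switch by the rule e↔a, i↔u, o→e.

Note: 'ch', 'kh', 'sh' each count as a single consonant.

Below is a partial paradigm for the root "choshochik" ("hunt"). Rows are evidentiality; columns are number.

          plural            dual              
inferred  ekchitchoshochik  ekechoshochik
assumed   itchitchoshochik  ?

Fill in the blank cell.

Attach number dual a- (before consonant 'ch') → achoshochik.
Attach evidentiality assumed ut- → utachoshochik.
Apply vowel harmony: utachoshochik → itechoshochik.

itechoshochik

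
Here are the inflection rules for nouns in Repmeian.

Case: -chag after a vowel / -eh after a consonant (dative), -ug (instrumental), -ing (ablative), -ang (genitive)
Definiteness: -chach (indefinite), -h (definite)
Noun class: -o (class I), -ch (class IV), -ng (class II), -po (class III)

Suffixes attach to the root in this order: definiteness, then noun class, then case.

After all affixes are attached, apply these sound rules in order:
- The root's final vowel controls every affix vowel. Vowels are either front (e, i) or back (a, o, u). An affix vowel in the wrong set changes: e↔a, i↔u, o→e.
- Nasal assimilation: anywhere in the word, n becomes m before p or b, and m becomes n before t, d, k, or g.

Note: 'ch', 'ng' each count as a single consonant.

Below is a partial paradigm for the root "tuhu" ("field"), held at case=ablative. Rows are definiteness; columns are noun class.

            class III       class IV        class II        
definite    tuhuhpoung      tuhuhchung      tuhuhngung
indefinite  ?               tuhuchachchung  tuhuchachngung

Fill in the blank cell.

tuhuchachpoung

Attach definiteness indefinite -chach → tuhuchach.
Attach noun class class III -po → tuhuchachpo.
Attach case ablative -ing → tuhuchachpoing.
Apply vowel harmony: tuhuchachpoing → tuhuchachpoung.
Nasal assimilation: no change.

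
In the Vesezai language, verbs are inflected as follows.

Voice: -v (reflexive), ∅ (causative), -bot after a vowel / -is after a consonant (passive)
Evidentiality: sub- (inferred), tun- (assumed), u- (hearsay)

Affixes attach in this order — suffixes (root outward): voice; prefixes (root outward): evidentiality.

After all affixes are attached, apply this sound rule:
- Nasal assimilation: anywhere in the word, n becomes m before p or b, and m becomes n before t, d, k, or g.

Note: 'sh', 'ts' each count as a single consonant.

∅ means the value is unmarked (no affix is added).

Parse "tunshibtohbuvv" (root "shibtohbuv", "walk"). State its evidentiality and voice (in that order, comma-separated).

Segment: tun-shibtohbuv-v.
evidentiality: tun- → assumed.
voice: -v → reflexive.

assumed, reflexive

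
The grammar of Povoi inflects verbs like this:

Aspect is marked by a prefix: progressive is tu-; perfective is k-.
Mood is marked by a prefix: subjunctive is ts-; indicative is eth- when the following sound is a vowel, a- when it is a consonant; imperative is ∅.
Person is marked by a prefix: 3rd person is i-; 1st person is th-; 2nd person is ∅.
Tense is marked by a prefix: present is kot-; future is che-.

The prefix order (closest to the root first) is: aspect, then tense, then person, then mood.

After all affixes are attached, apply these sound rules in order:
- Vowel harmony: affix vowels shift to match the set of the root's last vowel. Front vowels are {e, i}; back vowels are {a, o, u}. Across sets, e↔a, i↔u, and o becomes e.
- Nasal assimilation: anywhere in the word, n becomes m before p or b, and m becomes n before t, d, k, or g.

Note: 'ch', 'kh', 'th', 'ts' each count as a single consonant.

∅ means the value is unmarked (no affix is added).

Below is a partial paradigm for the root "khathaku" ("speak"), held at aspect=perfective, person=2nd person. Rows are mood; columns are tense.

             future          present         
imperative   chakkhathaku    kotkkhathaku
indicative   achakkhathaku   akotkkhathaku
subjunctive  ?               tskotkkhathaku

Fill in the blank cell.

tschakkhathaku

Attach aspect perfective k- → kkhathaku.
Attach tense future che- → chekkhathaku.
person = 2nd person: zero marking, form stays chekkhathaku.
Attach mood subjunctive ts- → tschekkhathaku.
Apply vowel harmony: tschekkhathaku → tschakkhathaku.
Nasal assimilation: no change.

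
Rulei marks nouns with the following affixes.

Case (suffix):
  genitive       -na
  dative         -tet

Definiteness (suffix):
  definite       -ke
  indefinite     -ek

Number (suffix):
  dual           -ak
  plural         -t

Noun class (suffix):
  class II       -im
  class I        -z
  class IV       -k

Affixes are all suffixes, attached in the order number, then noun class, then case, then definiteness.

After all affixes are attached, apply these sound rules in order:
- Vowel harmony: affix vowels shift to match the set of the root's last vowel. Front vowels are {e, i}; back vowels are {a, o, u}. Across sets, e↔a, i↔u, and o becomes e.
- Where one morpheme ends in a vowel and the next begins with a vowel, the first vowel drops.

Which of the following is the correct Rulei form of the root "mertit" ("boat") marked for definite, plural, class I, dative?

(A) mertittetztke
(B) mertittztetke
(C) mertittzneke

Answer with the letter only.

Attach number plural -t → mertitt.
Attach noun class class I -z → mertittz.
Attach case dative -tet → mertittztet.
Attach definiteness definite -ke → mertittztetke.
Vowel harmony: no change.
Vowel deletion: no change.
So the correct form is mertittztetke, option (B).
(A) mertittetztke is wrong: it has the affixes in the wrong order.
(C) mertittzneke is wrong: it uses genitive instead of dative for case.

B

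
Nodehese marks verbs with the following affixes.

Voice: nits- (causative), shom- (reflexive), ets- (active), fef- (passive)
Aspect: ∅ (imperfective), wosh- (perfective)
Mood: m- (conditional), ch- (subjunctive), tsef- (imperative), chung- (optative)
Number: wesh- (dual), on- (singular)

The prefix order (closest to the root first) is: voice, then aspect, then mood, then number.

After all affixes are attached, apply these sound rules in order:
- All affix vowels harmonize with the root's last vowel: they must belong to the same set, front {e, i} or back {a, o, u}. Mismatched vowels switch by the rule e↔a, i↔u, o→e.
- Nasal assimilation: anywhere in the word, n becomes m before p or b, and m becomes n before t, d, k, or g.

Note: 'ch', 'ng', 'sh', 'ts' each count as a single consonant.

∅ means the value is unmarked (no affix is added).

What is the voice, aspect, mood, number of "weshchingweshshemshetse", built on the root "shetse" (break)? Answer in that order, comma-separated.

reflexive, perfective, optative, dual

Segment: wesh-chung-wosh-shom-shetse.
voice: shom- → reflexive.
aspect: wosh- → perfective.
mood: chung- → optative.
number: wesh- → dual.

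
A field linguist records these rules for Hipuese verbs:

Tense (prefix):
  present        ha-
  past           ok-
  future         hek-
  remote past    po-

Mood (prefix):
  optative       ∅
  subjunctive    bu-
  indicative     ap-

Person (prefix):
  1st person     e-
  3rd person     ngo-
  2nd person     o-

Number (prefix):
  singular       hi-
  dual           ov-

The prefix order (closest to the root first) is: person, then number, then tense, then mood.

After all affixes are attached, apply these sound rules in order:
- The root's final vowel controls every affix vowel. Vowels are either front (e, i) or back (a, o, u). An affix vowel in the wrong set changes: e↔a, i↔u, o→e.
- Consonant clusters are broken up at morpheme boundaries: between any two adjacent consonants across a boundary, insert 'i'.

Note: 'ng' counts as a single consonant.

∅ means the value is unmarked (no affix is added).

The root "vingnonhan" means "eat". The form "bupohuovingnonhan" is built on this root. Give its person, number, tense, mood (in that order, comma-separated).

Segment: bu-po-hi-o-vingnonhan.
person: o- → 2nd person.
number: hi- → singular.
tense: po- → remote past.
mood: bu- → subjunctive.

2nd person, singular, remote past, subjunctive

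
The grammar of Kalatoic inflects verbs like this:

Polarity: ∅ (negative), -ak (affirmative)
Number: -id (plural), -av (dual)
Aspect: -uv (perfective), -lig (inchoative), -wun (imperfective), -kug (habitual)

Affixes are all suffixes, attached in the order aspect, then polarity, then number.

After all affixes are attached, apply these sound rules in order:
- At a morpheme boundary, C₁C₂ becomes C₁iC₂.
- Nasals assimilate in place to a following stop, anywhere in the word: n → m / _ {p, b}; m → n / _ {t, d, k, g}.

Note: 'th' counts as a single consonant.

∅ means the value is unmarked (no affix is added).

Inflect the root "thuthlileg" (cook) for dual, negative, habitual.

thuthlilegikugav

Attach aspect habitual -kug → thuthlilegkug.
polarity = negative: zero marking, form stays thuthlilegkug.
Attach number dual -av → thuthlilegkugav.
Apply epenthesis: thuthlilegkugav → thuthlilegikugav.
Nasal assimilation: no change.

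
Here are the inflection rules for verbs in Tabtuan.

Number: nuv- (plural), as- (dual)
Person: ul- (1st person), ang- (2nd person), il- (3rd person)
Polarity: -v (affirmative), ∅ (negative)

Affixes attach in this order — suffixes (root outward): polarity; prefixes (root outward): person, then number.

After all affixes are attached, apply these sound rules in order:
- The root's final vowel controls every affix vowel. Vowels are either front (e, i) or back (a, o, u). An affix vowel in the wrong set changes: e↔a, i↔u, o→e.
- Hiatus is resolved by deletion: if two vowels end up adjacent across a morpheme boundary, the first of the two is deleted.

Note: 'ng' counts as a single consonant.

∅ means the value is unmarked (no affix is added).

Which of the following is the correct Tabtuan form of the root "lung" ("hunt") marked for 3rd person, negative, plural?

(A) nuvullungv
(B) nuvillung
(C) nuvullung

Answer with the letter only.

C

Attach person 3rd person il- → illung.
polarity = negative: zero marking, form stays illung.
Attach number plural nuv- → nuvillung.
Apply vowel harmony: nuvillung → nuvullung.
Vowel deletion: no change.
So the correct form is nuvullung, option (C).
(A) nuvullungv is wrong: it uses affirmative instead of negative for polarity.
(B) nuvillung is wrong: it fails to apply the sound rule(s).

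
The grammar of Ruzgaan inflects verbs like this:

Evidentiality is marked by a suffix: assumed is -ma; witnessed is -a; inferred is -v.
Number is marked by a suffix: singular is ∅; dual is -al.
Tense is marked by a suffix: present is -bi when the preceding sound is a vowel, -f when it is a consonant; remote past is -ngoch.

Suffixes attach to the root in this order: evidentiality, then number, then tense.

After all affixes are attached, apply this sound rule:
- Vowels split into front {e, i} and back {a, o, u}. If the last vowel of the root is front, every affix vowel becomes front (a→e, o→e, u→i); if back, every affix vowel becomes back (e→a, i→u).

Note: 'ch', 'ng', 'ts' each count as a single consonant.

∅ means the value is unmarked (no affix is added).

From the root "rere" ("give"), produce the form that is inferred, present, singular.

Attach evidentiality inferred -v → rerev.
number = singular: zero marking, form stays rerev.
Attach tense present -f (after consonant 'v') → rerevf.
Vowel harmony: no change.

rerevf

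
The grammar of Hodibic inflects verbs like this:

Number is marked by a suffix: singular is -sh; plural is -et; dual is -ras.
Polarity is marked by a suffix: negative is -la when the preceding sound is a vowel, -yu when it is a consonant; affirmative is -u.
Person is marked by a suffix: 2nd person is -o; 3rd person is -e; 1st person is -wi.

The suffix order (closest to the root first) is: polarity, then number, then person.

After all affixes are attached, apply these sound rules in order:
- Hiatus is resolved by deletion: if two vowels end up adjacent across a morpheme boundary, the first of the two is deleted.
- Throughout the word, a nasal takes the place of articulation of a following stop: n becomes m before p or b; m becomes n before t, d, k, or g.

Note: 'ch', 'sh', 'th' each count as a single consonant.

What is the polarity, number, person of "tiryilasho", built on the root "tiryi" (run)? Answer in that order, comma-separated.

negative, singular, 2nd person

Segment: tiryi-la-sh-o.
polarity: -la/yu → negative.
number: -sh → singular.
person: -o → 2nd person.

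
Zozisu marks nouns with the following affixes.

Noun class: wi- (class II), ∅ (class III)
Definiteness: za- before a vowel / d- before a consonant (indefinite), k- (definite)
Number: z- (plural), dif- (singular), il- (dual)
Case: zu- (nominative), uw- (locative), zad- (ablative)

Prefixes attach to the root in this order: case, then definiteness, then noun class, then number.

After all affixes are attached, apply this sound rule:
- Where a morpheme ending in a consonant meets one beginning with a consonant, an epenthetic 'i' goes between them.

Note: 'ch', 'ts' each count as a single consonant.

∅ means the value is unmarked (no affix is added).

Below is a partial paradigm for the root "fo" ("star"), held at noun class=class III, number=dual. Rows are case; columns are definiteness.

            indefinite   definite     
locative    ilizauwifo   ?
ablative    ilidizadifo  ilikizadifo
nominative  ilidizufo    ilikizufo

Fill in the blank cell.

ilikuwifo

Attach case locative uw- → uwfo.
Attach definiteness definite k- → kuwfo.
noun class = class III: zero marking, form stays kuwfo.
Attach number dual il- → ilkuwfo.
Apply epenthesis: ilkuwfo → ilikuwifo.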